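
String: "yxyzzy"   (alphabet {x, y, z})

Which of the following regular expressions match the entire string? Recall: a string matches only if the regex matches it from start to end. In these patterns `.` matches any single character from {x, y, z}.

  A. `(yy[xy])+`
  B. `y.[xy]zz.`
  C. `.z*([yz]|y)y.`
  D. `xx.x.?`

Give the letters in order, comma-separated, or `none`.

B

A → no match — must start with "yy"
B → match
C → no match
D → no match — must start with "xx"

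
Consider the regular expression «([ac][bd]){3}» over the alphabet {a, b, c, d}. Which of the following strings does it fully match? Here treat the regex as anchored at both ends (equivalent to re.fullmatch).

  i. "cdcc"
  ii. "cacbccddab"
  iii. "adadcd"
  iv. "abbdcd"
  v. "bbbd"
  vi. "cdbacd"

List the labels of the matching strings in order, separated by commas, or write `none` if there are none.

i. "cdcc" → no match
ii. "cacbccddab" → no match
iii. "adadcd" → match
iv. "abbdcd" → no match
v. "bbbd" → no match
vi. "cdbacd" → no match

iii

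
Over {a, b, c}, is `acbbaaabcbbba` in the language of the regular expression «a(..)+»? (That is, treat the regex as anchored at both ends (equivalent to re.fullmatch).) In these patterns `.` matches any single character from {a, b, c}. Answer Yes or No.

Yes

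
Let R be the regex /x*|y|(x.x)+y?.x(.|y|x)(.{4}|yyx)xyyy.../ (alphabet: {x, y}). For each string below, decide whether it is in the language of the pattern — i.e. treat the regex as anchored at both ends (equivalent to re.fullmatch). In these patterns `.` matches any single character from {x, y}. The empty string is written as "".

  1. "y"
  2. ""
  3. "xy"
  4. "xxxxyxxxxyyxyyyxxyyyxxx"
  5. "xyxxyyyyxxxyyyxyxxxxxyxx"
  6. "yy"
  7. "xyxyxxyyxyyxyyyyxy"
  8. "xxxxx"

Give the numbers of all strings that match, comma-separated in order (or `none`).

1 → match
2 → match
3 → no match
4 → match
5 → no match
6 → no match
7 → match
8 → match

1, 2, 4, 7, 8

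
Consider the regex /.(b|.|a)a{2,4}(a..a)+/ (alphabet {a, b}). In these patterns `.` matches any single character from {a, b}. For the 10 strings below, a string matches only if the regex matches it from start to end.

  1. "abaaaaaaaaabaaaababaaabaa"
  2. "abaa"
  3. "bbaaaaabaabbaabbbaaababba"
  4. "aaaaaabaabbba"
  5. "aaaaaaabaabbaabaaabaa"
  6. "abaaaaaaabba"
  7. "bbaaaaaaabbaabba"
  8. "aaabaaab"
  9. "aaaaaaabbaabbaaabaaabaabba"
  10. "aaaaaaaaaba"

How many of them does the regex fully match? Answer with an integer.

1 → no match
2 → no match
3 → no match
4 → no match
5 → match
6 → match
7 → match
8 → no match — must end with "a"
9 → match
10 → no match
Total matched: 4

4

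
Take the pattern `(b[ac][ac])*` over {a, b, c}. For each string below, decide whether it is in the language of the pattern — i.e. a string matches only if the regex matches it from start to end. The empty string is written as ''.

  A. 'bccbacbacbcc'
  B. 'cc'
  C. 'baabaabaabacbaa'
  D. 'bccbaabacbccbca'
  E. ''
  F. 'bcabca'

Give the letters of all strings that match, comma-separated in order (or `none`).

A, C, D, E, F

A → match
B → no match
C → match
D → match
E → match
F → match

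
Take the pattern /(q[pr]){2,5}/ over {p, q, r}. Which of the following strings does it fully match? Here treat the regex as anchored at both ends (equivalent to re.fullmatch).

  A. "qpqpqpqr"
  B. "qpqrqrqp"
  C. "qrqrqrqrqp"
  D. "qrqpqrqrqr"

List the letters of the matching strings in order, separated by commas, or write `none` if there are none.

A. "qpqpqpqr" → match
B. "qpqrqrqp" → match
C. "qrqrqrqrqp" → match
D. "qrqpqrqrqr" → match

A, B, C, D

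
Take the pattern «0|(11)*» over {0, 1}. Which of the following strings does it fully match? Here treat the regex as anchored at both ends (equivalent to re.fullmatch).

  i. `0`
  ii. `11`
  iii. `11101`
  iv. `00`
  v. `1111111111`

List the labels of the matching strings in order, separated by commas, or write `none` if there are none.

i, ii, v

i → match
ii → match
iii → no match
iv → no match
v → match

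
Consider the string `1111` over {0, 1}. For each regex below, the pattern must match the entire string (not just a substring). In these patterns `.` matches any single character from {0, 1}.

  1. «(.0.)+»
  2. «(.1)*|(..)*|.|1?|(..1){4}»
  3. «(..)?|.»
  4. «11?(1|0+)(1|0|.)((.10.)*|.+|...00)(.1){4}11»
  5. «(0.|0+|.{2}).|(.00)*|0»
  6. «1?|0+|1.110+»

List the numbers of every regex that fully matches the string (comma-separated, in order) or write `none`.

1 → no match
2 → match
3 → no match
4 → no match
5 → no match
6 → no match

2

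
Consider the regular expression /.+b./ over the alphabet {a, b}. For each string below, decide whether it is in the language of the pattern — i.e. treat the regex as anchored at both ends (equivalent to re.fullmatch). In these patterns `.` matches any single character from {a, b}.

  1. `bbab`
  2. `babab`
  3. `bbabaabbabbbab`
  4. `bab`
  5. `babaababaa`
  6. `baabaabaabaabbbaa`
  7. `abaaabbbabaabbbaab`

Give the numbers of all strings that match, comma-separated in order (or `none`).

1 → no match
2 → no match
3 → no match
4 → no match
5 → no match
6 → no match
7 → no match

none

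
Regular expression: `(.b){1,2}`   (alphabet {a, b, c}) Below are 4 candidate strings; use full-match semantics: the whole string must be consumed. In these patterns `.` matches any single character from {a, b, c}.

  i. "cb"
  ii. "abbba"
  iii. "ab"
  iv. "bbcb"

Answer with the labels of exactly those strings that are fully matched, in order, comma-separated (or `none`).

i, iii, iv

i → match
ii → no match — must end with "b"
iii → match
iv → match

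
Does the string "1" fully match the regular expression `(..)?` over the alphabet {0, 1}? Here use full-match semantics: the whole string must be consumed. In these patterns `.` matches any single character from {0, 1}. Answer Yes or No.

No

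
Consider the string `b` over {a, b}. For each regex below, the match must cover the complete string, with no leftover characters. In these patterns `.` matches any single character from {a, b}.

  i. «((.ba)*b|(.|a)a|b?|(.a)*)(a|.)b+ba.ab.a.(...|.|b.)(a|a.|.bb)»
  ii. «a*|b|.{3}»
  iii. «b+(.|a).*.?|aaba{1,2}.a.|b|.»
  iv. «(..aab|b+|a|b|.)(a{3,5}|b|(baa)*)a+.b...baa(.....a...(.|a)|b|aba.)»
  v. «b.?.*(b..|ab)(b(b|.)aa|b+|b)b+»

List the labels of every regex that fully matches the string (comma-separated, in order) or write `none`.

ii, iii

i → no match
ii → match
iii → match
iv → no match
v → no match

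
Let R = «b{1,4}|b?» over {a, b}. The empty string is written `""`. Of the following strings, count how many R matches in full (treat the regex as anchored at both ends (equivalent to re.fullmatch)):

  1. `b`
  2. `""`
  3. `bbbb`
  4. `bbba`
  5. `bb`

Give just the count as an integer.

1 → match
2 → match
3 → match
4 → no match
5 → match
Total matched: 4

4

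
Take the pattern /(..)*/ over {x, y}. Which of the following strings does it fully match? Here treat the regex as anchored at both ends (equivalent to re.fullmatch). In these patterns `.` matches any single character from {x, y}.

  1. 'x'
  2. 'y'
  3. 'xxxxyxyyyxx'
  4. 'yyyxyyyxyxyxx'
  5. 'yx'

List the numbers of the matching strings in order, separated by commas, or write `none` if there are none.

1 → no match
2 → no match
3 → no match
4 → no match
5 → match

5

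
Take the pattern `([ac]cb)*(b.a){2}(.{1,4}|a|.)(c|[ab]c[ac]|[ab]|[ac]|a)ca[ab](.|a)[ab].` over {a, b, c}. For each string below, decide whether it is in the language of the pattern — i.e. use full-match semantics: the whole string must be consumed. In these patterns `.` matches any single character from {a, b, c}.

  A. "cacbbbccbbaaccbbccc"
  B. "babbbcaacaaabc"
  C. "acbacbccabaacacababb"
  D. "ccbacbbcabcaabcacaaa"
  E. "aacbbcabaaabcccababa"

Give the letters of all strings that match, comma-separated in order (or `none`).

A → no match
B → no match
C → no match
D → no match
E → no match

none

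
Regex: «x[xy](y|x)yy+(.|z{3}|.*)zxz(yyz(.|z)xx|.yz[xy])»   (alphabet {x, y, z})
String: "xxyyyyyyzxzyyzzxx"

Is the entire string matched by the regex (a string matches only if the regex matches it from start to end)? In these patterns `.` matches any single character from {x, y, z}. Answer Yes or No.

Yes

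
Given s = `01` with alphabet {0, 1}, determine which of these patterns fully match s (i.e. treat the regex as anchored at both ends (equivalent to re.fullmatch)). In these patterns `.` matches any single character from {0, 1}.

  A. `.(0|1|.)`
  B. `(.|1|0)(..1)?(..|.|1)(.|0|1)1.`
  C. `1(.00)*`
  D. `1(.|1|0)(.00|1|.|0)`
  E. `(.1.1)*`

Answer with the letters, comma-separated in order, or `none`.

A

A → match
B → no match
C → no match — must start with `1`
D → no match — must start with `1`
E → no match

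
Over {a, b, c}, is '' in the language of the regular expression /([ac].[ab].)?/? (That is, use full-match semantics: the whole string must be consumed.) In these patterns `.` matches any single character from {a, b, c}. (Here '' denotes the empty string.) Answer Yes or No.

Yes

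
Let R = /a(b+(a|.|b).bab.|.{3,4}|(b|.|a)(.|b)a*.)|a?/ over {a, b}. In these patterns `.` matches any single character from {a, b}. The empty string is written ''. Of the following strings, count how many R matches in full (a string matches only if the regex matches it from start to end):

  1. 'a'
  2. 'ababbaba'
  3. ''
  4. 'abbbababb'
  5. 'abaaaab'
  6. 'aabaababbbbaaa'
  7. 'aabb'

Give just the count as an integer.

1 → match
2 → match
3 → match
4 → match
5 → match
6 → no match
7 → match
Total matched: 6

6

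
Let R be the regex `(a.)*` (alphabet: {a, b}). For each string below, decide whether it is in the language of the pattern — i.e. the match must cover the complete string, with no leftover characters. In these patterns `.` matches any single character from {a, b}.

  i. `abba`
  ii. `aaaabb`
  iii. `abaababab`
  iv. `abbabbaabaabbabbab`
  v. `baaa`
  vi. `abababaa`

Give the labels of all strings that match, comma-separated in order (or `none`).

vi

i → no match
ii → no match
iii → no match
iv → no match
v → no match
vi → match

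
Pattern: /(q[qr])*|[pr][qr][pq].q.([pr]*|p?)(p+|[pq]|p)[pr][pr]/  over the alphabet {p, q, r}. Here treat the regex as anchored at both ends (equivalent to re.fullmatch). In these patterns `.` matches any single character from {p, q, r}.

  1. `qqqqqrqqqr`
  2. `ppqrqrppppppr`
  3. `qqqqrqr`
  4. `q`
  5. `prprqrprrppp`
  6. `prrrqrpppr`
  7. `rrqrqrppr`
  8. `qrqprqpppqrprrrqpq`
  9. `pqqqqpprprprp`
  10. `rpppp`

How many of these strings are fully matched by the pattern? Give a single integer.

4

1 → match
2 → no match
3 → no match
4 → no match
5 → match
6 → no match
7 → match
8 → no match
9 → match
10 → no match
Total matched: 4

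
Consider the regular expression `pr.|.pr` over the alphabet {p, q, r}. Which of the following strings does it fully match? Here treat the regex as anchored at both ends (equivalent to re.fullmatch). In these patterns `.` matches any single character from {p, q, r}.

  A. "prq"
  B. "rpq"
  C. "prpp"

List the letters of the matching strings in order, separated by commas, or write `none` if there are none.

A. "prq" → match
B. "rpq" → no match
C. "prpp" → no match

A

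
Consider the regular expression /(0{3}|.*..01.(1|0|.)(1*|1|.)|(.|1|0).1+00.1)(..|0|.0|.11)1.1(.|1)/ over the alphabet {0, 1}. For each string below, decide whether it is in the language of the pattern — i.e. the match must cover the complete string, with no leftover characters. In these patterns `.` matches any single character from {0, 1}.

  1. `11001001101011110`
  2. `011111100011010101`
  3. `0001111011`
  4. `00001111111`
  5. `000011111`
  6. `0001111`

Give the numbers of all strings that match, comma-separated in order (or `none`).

1, 3, 5

1 → match
2 → no match
3. `0001111011` → match
4. `00001111111` → no match
5. `000011111` → match
6. `0001111` → no match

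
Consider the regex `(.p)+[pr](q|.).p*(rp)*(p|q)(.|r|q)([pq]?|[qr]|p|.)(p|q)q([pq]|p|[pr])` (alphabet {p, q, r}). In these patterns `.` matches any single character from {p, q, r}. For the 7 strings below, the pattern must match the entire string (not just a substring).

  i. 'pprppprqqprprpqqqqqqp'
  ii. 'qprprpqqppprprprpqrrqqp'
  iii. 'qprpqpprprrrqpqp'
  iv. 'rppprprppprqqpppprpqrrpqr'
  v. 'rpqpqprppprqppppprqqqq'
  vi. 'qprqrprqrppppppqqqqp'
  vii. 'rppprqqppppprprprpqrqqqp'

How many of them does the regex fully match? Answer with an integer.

3

i → no match
ii → no match
iii → no match
iv → match
v → match
vi → no match
vii → match
Total matched: 3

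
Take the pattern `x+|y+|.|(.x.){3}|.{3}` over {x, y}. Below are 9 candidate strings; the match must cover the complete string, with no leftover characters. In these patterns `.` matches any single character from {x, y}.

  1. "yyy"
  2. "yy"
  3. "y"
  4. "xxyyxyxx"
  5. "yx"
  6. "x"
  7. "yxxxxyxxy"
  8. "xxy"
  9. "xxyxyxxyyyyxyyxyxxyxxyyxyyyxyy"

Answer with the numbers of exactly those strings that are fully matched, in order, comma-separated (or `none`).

1, 2, 3, 6, 7, 8

1 → match
2 → match
3 → match
4 → no match
5 → no match
6 → match
7 → match
8 → match
9 → no match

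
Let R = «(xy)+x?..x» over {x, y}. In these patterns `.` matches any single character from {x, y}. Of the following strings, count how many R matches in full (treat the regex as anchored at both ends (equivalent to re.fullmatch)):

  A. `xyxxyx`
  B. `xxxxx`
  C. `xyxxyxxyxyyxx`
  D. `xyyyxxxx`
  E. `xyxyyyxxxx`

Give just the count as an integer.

A → match
B → no match — must start with `xy`
C → no match
D → no match
E → no match
Total matched: 1

1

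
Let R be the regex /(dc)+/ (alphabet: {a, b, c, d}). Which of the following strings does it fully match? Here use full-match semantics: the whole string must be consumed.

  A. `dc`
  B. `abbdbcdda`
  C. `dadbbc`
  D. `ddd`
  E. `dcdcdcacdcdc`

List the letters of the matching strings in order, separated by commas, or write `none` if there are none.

A

A. `dc` → match
B. `abbdbcdda` → no match — must start with `dc`
C. `dadbbc` → no match — must start with `dc`
D. `ddd` → no match — must start with `dc`
E. `dcdcdcacdcdc` → no match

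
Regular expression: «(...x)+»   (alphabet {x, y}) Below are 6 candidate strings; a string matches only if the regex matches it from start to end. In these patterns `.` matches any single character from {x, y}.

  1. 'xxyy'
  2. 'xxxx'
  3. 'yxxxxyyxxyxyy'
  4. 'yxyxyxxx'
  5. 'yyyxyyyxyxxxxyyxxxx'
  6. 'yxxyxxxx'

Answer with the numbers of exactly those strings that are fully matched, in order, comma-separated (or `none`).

2, 4

1 → no match — must end with 'x'
2 → match
3 → no match — must end with 'x'
4 → match
5 → no match
6 → no match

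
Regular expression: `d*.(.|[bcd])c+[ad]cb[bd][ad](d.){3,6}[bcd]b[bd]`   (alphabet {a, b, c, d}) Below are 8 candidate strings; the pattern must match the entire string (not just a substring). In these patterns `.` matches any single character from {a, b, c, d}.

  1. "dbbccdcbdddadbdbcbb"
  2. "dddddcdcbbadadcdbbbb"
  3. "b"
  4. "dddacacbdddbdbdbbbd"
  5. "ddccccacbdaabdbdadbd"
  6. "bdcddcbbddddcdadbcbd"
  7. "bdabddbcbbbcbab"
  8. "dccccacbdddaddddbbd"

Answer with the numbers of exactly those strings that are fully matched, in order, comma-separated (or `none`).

1 → match
2 → match
3 → no match
4 → match
5 → no match
6 → no match
7 → no match
8 → match

1, 2, 4, 8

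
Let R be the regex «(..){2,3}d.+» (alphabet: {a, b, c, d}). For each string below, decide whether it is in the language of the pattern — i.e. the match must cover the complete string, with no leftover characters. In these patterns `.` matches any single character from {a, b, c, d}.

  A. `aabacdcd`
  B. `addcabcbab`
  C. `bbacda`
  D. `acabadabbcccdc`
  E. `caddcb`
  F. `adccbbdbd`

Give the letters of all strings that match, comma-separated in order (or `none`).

C, F

A → no match
B → no match
C → match
D → no match
E → no match
F → match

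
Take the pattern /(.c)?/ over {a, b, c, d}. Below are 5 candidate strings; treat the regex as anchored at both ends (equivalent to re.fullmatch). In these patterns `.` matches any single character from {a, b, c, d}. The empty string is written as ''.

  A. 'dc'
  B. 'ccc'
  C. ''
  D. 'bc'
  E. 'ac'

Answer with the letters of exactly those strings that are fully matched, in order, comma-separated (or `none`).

A, C, D, E

A → match
B → no match
C → match
D → match
E → match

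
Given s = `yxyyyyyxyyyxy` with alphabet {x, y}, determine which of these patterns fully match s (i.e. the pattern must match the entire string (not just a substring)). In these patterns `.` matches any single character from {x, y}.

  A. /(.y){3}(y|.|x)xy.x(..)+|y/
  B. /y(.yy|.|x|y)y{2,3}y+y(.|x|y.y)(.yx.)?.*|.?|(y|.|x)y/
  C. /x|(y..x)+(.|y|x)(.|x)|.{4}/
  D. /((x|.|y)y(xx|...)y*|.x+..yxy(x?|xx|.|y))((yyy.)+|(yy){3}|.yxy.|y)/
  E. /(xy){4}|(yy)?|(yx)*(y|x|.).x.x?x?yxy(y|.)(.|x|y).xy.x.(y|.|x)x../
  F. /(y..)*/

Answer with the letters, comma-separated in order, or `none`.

B

A → no match
B → match
C → no match
D → no match
E → no match
F → no match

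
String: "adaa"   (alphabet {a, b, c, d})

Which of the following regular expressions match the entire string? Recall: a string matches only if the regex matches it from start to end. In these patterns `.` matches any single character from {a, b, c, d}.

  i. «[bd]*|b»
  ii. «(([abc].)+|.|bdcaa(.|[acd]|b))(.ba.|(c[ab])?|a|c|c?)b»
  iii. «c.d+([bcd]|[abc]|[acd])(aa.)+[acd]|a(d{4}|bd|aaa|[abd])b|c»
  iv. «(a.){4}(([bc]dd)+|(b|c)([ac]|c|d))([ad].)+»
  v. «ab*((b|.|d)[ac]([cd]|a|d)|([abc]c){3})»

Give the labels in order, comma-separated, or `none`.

i → no match
ii → no match — must end with "b"
iii → no match
iv → no match
v → match

v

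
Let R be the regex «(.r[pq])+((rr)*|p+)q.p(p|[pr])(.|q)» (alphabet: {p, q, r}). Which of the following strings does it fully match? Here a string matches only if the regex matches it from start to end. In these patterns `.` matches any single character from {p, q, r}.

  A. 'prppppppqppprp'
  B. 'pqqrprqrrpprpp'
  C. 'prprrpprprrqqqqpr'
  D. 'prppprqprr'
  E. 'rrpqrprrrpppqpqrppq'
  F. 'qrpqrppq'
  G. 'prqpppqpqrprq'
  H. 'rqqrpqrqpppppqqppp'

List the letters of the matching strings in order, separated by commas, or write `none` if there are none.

F

A → no match
B → no match
C → no match
D. 'prppprqprr' → no match
E → no match
F. 'qrpqrppq' → match
G → no match
H → no match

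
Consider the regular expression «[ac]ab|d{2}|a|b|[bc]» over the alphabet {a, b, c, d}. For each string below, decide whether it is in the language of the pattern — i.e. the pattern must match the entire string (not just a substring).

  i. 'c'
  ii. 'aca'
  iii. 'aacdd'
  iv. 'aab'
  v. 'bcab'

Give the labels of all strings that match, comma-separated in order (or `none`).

i. 'c' → match
ii. 'aca' → no match
iii. 'aacdd' → no match
iv. 'aab' → match
v. 'bcab' → no match

i, iv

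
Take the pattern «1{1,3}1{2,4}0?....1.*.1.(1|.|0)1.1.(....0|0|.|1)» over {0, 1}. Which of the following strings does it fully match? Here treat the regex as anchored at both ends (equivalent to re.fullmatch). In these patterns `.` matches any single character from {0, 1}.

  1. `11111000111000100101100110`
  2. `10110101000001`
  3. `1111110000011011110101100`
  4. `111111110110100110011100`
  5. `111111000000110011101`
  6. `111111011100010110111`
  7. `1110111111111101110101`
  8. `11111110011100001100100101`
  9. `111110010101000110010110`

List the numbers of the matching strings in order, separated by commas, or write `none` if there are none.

1, 4, 6, 9

1 → match
2 → no match
3 → no match
4 → match
5 → no match
6 → match
7 → no match
8 → no match
9 → match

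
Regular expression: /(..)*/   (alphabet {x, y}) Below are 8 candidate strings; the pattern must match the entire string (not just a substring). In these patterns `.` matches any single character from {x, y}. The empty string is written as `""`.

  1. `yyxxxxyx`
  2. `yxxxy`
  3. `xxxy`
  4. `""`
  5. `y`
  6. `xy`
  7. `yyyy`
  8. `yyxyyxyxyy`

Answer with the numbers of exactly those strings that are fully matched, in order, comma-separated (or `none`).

1. `yyxxxxyx` → match
2. `yxxxy` → no match
3. `xxxy` → match
4. `""` → match
5. `y` → no match
6. `xy` → match
7. `yyyy` → match
8. `yyxyyxyxyy` → match

1, 3, 4, 6, 7, 8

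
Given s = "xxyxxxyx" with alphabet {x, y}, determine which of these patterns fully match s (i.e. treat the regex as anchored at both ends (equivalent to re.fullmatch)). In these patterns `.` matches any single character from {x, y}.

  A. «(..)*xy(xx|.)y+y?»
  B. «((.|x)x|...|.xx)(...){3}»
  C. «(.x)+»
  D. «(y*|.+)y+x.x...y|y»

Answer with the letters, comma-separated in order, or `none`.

A → no match
B → no match
C → match
D → no match — must end with "y"

C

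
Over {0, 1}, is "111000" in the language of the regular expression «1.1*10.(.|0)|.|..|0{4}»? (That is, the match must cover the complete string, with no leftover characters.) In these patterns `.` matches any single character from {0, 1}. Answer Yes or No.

Yes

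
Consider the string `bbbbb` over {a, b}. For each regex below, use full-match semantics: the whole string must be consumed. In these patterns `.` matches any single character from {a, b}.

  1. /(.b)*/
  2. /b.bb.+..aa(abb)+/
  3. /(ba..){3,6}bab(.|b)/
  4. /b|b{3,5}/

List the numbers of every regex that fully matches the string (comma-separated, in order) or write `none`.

4

1 → no match
2 → no match — must end with `abb`
3 → no match — must start with `ba`
4 → match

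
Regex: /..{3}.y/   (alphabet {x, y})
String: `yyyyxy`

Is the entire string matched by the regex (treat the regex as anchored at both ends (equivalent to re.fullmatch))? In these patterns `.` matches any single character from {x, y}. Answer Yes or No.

Yes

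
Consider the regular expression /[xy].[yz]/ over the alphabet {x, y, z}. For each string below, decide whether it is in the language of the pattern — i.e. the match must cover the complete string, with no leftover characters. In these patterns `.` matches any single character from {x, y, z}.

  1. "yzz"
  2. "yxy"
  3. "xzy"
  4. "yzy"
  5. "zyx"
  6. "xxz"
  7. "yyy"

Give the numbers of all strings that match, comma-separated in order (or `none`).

1, 2, 3, 4, 6, 7

1 → match
2 → match
3 → match
4 → match
5 → no match
6 → match
7 → match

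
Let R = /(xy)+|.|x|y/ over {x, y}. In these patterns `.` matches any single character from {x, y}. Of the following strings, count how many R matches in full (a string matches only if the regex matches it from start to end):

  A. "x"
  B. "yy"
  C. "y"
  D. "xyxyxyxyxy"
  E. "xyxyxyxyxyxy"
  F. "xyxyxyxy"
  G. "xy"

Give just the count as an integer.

A → match
B → no match
C → match
D → match
E → match
F → match
G → match
Total matched: 6

6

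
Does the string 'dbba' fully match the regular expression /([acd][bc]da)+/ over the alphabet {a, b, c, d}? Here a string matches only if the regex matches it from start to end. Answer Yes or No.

Every match must end with 'da', but 'dbba' does not.

No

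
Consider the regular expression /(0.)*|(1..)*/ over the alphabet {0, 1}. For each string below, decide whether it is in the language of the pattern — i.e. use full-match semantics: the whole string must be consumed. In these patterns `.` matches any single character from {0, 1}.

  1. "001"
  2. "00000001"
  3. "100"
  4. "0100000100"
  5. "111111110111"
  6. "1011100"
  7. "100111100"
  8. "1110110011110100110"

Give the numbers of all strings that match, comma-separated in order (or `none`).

2, 3, 4, 5, 7

1 → no match
2 → match
3 → match
4 → match
5 → match
6 → no match
7 → match
8 → no match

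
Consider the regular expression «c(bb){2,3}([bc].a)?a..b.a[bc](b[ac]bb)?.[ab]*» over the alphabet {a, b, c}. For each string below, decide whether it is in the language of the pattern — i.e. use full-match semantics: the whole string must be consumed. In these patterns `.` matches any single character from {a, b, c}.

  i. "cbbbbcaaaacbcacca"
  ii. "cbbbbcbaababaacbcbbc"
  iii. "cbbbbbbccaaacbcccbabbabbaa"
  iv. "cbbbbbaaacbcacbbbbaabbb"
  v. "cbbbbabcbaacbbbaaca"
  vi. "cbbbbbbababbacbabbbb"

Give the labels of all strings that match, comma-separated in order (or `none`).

i → match
ii → match
iii → no match
iv → no match
v → no match
vi → match

i, ii, vi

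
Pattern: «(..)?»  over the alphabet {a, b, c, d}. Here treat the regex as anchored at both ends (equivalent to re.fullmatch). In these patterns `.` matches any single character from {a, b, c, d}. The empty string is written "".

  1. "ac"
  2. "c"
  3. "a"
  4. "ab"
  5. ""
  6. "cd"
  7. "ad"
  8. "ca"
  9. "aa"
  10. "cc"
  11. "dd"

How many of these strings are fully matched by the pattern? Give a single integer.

1 → match
2 → no match
3 → no match
4 → match
5 → match
6 → match
7 → match
8 → match
9 → match
10 → match
11 → match
Total matched: 9

9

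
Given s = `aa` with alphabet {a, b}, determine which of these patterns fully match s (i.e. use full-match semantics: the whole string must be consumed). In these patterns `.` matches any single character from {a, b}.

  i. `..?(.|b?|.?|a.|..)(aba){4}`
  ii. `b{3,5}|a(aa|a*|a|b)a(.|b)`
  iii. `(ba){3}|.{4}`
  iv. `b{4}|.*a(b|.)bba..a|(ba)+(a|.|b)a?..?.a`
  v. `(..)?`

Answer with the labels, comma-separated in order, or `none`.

i → no match — must end with `aba`
ii → no match
iii → no match
iv → no match
v → match

v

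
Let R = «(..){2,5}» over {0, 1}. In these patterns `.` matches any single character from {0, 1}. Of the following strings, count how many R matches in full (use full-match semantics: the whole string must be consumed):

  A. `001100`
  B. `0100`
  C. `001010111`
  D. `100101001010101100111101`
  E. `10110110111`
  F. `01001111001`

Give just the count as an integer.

2

A → match
B → match
C → no match
D → no match
E → no match
F → no match
Total matched: 2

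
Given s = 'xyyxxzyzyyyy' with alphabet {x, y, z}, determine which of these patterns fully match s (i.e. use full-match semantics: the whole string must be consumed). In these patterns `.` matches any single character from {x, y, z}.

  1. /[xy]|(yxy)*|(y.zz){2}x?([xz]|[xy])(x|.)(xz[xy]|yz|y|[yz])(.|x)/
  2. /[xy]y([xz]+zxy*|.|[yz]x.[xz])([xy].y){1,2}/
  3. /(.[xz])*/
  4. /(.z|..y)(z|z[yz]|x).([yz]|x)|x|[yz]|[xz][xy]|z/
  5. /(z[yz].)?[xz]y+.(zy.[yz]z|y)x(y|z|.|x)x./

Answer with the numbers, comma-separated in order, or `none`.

2

1 → no match
2 → match
3 → no match
4 → no match
5 → no match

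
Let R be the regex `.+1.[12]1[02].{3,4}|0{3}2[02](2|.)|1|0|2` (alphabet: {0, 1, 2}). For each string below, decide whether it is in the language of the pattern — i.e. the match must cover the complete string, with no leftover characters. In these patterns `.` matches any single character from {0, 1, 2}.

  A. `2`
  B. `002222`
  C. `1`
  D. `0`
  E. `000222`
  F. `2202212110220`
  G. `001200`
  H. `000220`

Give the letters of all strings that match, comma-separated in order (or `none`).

A → match
B → no match
C → match
D → match
E → match
F → match
G → no match
H → match

A, C, D, E, F, H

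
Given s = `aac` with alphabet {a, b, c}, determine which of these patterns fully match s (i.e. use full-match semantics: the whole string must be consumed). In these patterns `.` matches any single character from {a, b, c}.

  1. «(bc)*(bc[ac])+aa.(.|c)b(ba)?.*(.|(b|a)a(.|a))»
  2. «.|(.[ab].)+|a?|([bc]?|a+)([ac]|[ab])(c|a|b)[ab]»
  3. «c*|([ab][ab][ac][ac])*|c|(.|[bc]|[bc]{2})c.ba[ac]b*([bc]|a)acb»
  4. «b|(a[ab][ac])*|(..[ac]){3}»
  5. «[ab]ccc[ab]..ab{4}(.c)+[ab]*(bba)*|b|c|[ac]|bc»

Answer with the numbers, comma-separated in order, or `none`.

2, 4

1 → no match
2 → match
3 → no match
4 → match
5 → no match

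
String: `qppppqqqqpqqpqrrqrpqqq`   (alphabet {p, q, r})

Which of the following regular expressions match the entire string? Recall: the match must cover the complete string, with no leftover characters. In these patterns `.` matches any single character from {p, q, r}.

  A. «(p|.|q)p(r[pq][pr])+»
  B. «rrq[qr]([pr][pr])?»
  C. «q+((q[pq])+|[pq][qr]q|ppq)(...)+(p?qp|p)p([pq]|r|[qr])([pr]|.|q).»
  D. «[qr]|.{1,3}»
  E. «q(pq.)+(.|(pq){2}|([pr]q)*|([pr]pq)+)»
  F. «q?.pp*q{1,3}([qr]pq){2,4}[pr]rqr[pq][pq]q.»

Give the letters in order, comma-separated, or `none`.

A → no match
B → no match — must start with `rrq`
C → no match
D → no match
E → no match — must start with `qpq`
F → match

F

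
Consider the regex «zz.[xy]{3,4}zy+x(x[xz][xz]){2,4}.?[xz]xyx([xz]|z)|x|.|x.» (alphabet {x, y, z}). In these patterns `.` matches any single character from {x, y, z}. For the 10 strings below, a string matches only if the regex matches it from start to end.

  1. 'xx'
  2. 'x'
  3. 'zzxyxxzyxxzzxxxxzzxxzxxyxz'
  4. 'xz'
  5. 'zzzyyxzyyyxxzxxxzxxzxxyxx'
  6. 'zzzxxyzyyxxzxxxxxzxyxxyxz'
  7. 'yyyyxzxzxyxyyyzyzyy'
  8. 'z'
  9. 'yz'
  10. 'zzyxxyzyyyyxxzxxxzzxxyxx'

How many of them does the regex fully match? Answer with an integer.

1 → match
2 → match
3 → match
4 → match
5 → match
6 → match
7 → no match
8 → match
9 → no match
10 → match
Total matched: 8

8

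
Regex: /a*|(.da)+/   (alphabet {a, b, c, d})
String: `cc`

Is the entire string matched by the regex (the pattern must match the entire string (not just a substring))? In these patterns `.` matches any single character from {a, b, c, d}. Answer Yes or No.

No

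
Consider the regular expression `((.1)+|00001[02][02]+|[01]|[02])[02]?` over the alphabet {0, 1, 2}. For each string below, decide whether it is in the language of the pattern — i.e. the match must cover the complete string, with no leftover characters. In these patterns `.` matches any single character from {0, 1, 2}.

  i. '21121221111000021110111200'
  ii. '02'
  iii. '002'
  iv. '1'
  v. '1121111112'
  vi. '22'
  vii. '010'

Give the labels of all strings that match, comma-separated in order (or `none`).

i → no match
ii → match
iii → no match
iv → match
v → no match
vi → match
vii → match

ii, iv, vi, vii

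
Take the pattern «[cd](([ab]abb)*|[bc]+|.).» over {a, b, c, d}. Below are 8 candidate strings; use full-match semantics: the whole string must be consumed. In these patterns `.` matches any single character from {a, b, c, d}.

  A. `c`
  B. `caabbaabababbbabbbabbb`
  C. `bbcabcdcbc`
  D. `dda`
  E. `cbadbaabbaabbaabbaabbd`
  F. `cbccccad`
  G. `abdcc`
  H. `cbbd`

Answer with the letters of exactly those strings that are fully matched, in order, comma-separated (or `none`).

D, H

A → no match
B → no match
C → no match
D → match
E → no match
F → no match
G → no match
H → match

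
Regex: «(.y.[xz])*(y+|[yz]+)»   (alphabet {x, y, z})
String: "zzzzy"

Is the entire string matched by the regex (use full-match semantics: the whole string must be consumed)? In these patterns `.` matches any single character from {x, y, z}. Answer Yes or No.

Yes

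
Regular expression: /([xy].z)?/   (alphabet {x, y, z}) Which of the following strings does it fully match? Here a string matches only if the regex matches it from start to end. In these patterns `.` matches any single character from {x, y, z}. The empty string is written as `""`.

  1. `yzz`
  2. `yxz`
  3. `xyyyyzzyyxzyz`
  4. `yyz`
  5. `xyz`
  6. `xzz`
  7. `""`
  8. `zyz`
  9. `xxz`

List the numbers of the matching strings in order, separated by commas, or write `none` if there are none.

1, 2, 4, 5, 6, 7, 9

1 → match
2 → match
3 → no match
4 → match
5 → match
6 → match
7 → match
8 → no match
9 → match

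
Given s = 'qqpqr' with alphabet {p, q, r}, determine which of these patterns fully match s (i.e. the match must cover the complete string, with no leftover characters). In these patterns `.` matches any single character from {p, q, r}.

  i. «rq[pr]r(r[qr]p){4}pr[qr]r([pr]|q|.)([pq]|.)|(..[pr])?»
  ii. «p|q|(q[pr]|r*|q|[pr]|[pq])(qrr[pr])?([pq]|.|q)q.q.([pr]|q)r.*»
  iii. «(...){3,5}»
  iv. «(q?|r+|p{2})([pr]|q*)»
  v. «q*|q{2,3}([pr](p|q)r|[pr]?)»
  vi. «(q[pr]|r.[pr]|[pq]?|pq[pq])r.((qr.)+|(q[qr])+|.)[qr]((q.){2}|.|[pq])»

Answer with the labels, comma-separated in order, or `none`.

i → no match
ii → no match
iii → no match
iv → no match
v → match
vi → no match

v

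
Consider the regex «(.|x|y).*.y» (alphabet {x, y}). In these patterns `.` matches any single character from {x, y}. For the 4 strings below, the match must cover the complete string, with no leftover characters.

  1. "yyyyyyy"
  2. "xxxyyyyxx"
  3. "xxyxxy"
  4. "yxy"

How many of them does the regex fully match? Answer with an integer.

3

1 → match
2 → no match — must end with "y"
3 → match
4 → match
Total matched: 3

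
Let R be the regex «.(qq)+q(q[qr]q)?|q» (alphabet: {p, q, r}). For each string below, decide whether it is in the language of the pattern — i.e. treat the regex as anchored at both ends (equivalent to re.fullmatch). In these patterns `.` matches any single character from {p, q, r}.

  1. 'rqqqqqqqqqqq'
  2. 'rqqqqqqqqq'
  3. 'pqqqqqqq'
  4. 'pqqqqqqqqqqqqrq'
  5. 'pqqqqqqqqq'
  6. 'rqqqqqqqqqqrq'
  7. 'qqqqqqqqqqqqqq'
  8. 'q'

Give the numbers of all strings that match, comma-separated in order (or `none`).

1, 2, 3, 4, 5, 6, 7, 8

1 → match
2 → match
3 → match
4 → match
5 → match
6 → match
7 → match
8 → match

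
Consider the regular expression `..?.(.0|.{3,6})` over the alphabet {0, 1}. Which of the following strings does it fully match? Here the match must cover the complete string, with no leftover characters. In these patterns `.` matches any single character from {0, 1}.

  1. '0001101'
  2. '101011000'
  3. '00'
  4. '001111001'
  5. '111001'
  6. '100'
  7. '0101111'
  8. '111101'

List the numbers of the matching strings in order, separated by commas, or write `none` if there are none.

1, 2, 4, 5, 7, 8

1. '0001101' → match
2. '101011000' → match
3. '00' → no match
4. '001111001' → match
5. '111001' → match
6. '100' → no match
7. '0101111' → match
8. '111101' → match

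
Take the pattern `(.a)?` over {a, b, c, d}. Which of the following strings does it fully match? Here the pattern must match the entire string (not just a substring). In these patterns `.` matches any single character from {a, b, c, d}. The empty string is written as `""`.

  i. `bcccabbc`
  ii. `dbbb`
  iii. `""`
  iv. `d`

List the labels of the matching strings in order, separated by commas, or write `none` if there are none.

i → no match
ii → no match
iii → match
iv → no match

iii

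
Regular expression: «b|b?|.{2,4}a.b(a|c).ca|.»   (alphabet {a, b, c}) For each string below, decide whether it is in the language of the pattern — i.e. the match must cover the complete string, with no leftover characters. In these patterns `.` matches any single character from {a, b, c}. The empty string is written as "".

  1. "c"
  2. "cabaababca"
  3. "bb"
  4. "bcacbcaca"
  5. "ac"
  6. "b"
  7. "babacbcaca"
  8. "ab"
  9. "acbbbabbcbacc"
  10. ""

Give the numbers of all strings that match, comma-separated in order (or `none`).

1, 2, 4, 6, 7, 10

1 → match
2 → match
3 → no match
4 → match
5 → no match
6 → match
7 → match
8 → no match
9 → no match
10 → match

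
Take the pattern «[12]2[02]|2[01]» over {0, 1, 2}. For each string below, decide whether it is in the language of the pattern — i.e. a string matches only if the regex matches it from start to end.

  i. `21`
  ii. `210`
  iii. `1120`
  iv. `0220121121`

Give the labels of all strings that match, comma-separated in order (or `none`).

i

i. `21` → match
ii. `210` → no match
iii. `1120` → no match
iv. `0220121121` → no match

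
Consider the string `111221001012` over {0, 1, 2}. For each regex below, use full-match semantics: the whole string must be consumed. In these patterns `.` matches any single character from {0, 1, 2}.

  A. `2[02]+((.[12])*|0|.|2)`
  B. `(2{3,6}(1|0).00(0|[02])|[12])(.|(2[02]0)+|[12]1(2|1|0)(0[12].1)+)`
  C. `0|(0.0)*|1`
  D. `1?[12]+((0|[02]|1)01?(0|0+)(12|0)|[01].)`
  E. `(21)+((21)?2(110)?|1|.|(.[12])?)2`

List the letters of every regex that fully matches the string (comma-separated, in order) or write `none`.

A → no match — must start with `2`
B → no match
C → no match
D → match
E → no match — must start with `21`

D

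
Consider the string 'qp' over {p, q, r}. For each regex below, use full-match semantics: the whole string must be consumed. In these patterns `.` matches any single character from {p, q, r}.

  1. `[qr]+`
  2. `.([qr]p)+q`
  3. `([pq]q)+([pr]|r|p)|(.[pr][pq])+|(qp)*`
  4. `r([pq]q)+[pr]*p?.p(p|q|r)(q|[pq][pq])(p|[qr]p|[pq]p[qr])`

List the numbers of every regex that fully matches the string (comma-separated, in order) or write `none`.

1 → no match
2 → no match — must end with 'pq'
3 → match
4 → no match — must start with 'r'

3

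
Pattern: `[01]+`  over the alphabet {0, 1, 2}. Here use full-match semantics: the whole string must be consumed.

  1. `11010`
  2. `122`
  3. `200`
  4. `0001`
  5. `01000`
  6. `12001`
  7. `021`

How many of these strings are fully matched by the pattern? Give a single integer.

3

1. `11010` → match
2. `122` → no match
3. `200` → no match
4. `0001` → match
5. `01000` → match
6. `12001` → no match
7. `021` → no match
Total matched: 3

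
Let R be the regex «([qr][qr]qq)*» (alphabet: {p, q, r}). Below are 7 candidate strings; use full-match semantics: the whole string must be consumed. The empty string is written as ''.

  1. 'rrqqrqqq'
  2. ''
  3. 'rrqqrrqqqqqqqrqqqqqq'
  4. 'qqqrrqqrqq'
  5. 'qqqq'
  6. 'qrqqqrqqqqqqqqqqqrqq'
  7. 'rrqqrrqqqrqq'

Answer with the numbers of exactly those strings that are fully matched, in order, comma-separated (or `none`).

1 → match
2 → match
3 → match
4 → no match
5 → match
6 → match
7 → match

1, 2, 3, 5, 6, 7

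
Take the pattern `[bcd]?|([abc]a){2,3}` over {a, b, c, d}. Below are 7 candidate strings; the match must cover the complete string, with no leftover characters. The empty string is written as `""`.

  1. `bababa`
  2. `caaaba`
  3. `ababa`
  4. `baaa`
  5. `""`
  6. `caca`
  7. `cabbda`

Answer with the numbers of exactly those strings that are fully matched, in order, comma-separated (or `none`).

1 → match
2 → match
3 → no match
4 → match
5 → match
6 → match
7 → no match

1, 2, 4, 5, 6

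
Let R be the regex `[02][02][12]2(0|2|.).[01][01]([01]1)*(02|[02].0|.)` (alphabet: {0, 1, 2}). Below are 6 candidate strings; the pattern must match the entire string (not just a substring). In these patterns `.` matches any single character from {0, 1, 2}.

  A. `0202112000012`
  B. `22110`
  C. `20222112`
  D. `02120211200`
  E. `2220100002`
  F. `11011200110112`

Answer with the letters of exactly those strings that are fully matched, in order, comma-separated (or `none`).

D

A → no match
B → no match
C → no match
D → match
E → no match
F → no match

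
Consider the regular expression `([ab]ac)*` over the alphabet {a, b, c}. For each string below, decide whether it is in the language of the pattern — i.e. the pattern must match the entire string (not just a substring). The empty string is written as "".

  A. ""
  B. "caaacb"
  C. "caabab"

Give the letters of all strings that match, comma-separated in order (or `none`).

A → match
B → no match
C → no match

A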